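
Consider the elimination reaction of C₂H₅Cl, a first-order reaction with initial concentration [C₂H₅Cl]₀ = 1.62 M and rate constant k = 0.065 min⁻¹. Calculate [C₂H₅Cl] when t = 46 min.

0.08147 M

Step 1: For a first-order reaction: [C₂H₅Cl] = [C₂H₅Cl]₀ × e^(-kt)
Step 2: [C₂H₅Cl] = 1.62 × e^(-0.065 × 46)
Step 3: [C₂H₅Cl] = 1.62 × e^(-2.99)
Step 4: [C₂H₅Cl] = 1.62 × 0.0502874 = 0.08147 M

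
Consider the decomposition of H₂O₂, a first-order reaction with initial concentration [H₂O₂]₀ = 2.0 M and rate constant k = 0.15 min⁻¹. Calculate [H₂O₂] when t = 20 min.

0.09957 M

Step 1: For a first-order reaction: [H₂O₂] = [H₂O₂]₀ × e^(-kt)
Step 2: [H₂O₂] = 2.0 × e^(-0.15 × 20)
Step 3: [H₂O₂] = 2.0 × e^(-3)
Step 4: [H₂O₂] = 2.0 × 0.0497871 = 0.09957 M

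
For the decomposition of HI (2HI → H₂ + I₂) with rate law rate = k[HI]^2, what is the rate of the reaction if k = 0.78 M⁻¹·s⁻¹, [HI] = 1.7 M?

2.254 M/s

Step 1: Identify the rate law: rate = k[HI]^2
Step 2: Substitute values: rate = 0.78 × (1.7)^2
Step 3: Calculate: rate = 0.78 × 2.89 = 2.2542 M/s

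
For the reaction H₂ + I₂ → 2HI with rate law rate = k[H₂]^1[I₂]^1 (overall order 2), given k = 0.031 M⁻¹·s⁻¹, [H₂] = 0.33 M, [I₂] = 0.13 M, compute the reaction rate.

0.00133 M/s

Step 1: The rate law is rate = k[H₂]^1[I₂]^1, overall order = 1+1 = 2
Step 2: Substitute values: rate = 0.031 × (0.33)^1 × (0.13)^1
Step 3: rate = 0.031 × 0.33 × 0.13 = 0.0013299 M/s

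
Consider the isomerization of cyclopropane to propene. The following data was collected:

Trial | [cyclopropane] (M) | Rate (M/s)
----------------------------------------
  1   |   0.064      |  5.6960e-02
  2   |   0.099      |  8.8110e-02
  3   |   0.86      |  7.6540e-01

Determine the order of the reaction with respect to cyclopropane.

first order (1)

Step 1: Compare trials to find order n where rate₂/rate₁ = ([cyclopropane]₂/[cyclopropane]₁)^n
Step 2: rate₂/rate₁ = 8.8110e-02/5.6960e-02 = 1.547
Step 3: [cyclopropane]₂/[cyclopropane]₁ = 0.099/0.064 = 1.547
Step 4: n = ln(1.547)/ln(1.547) = 1.00 ≈ 1
Step 5: The reaction is first order in cyclopropane.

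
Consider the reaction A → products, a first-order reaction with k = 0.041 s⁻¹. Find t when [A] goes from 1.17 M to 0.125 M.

54.55 s

Step 1: For first-order: t = ln([A]₀/[A])/k
Step 2: t = ln(1.17/0.125)/0.041
Step 3: t = ln(9.36)/0.041
Step 4: t = 2.236/0.041 = 54.55 s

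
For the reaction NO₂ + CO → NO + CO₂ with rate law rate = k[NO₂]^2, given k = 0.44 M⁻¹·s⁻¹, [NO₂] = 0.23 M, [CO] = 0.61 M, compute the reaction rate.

0.02328 M/s

Step 1: The rate law is rate = k[NO₂]^2
Step 2: Note that the rate does not depend on [CO] (zero order in CO).
Step 3: rate = 0.44 × (0.23)^2 = 0.023276 M/s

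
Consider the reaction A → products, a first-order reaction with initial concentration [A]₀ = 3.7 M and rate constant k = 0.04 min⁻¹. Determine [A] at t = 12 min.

2.289 M

Step 1: For a first-order reaction: [A] = [A]₀ × e^(-kt)
Step 2: [A] = 3.7 × e^(-0.04 × 12)
Step 3: [A] = 3.7 × e^(-0.48)
Step 4: [A] = 3.7 × 0.618783 = 2.289 M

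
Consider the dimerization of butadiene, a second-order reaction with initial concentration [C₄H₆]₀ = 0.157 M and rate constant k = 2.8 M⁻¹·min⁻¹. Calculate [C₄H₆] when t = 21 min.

0.01534 M

Step 1: For a second-order reaction: 1/[C₄H₆] = 1/[C₄H₆]₀ + kt
Step 2: 1/[C₄H₆] = 1/0.157 + 2.8 × 21
Step 3: 1/[C₄H₆] = 6.369 + 58.8 = 65.17
Step 4: [C₄H₆] = 1/65.17 = 0.01534 M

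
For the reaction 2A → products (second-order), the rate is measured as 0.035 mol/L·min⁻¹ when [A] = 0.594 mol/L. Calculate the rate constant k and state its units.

0.0992 (mol/L)⁻¹·min⁻¹

Step 1: rate = k[A]^2, so k = rate / [A]^2.
Step 2: k = 0.035 / (0.594)^2 = 0.035 / 0.3528.
Step 3: k = 0.0992 (mol/L)⁻¹·min⁻¹.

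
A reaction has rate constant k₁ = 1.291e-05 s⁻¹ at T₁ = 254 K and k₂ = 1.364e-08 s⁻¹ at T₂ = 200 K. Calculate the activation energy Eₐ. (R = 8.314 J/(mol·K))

53.6 kJ/mol

Step 1: Use the two-temperature Arrhenius form: ln(k₂/k₁) = -Eₐ/R × (1/T₂ - 1/T₁)
Step 2: ln(k₂/k₁) = ln(1.364e-08/1.291e-05) = ln(0.00105655) = -6.85275
Step 3: 1/T₂ - 1/T₁ = 1/200 - 1/254 = 1.062992e-03 K⁻¹
Step 4: Eₐ = -R × ln(k₂/k₁) / (1/T₂ - 1/T₁) = -8.314 × -6.85275 / 1.062992e-03
Step 5: Eₐ = 5.3598e+04 J/mol = 53.6 kJ/mol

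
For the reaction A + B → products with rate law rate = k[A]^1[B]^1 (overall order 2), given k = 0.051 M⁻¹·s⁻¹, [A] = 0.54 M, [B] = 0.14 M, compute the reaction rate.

0.003856 M/s

Step 1: The rate law is rate = k[A]^1[B]^1, overall order = 1+1 = 2
Step 2: Substitute values: rate = 0.051 × (0.54)^1 × (0.14)^1
Step 3: rate = 0.051 × 0.54 × 0.14 = 0.0038556 M/s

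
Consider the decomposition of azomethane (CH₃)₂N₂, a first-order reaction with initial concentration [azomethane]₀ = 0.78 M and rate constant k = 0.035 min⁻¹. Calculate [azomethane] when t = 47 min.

0.1505 M

Step 1: For a first-order reaction: [azomethane] = [azomethane]₀ × e^(-kt)
Step 2: [azomethane] = 0.78 × e^(-0.035 × 47)
Step 3: [azomethane] = 0.78 × e^(-1.645)
Step 4: [azomethane] = 0.78 × 0.193013 = 0.1505 M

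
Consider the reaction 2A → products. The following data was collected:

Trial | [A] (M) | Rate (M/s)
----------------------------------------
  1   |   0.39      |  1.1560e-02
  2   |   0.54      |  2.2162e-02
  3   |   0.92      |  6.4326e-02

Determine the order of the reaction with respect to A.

second order (2)

Step 1: Compare trials to find order n where rate₂/rate₁ = ([A]₂/[A]₁)^n
Step 2: rate₂/rate₁ = 2.2162e-02/1.1560e-02 = 1.917
Step 3: [A]₂/[A]₁ = 0.54/0.39 = 1.385
Step 4: n = ln(1.917)/ln(1.385) = 2.00 ≈ 2
Step 5: The reaction is second order in A.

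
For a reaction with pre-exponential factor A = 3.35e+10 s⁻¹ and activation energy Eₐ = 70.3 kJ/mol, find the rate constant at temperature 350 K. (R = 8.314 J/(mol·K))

1.08e+00 s⁻¹

Step 1: Use the Arrhenius equation: k = A × exp(-Eₐ/RT)
Step 2: Convert Eₐ to J/mol: 70.3 kJ/mol = 70300 J/mol
Step 3: Calculate the exponent: -Eₐ/(RT) = -70300/(8.314 × 350) = -24.15891
Step 4: k = 3.35e+10 × exp(-24.15891)
Step 5: k = 3.35e+10 × 3.22047e-11 = 1.0789e+00 s⁻¹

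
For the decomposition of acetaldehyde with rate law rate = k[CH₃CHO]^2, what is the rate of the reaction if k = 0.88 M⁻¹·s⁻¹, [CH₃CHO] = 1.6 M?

2.253 M/s

Step 1: Identify the rate law: rate = k[CH₃CHO]^2
Step 2: Substitute values: rate = 0.88 × (1.6)^2
Step 3: Calculate: rate = 0.88 × 2.56 = 2.2528 M/s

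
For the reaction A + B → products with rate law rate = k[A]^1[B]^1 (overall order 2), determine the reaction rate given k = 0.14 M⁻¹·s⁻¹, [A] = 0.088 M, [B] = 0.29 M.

0.003573 M/s

Step 1: The rate law is rate = k[A]^1[B]^1, overall order = 1+1 = 2
Step 2: Substitute values: rate = 0.14 × (0.088)^1 × (0.29)^1
Step 3: rate = 0.14 × 0.088 × 0.29 = 0.0035728 M/s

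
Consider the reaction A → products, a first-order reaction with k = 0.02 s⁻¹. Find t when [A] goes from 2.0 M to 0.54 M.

65.47 s

Step 1: For first-order: t = ln([A]₀/[A])/k
Step 2: t = ln(2.0/0.54)/0.02
Step 3: t = ln(3.704)/0.02
Step 4: t = 1.309/0.02 = 65.47 s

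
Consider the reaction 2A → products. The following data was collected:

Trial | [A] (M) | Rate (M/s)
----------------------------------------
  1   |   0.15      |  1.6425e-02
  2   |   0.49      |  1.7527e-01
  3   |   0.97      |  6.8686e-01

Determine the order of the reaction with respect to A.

second order (2)

Step 1: Compare trials to find order n where rate₂/rate₁ = ([A]₂/[A]₁)^n
Step 2: rate₂/rate₁ = 1.7527e-01/1.6425e-02 = 10.67
Step 3: [A]₂/[A]₁ = 0.49/0.15 = 3.267
Step 4: n = ln(10.67)/ln(3.267) = 2.00 ≈ 2
Step 5: The reaction is second order in A.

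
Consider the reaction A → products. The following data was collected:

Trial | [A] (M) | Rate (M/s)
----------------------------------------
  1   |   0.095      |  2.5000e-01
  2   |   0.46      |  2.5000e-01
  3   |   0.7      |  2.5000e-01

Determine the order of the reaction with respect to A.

zeroth order (0)

Step 1: Compare trials - when concentration changes, rate stays constant.
Step 2: rate₂/rate₁ = 2.5000e-01/2.5000e-01 = 1
Step 3: [A]₂/[A]₁ = 0.46/0.095 = 4.842
Step 4: Since rate ratio ≈ (conc ratio)^0, the reaction is zeroth order.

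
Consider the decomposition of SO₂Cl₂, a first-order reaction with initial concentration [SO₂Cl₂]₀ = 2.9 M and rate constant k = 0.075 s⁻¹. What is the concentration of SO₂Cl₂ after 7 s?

1.716 M

Step 1: For a first-order reaction: [SO₂Cl₂] = [SO₂Cl₂]₀ × e^(-kt)
Step 2: [SO₂Cl₂] = 2.9 × e^(-0.075 × 7)
Step 3: [SO₂Cl₂] = 2.9 × e^(-0.525)
Step 4: [SO₂Cl₂] = 2.9 × 0.591555 = 1.716 M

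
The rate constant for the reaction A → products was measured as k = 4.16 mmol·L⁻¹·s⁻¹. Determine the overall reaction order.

zeroth order (0)

Step 1: The units of k for an nth-order reaction are (concentration)^(1-n)·(time)⁻¹.
Step 2: Here k has units mmol·L⁻¹·s⁻¹, so the concentration exponent is 1.
Step 3: 1 - n = 1 ⇒ n = 0. The reaction is zeroth order.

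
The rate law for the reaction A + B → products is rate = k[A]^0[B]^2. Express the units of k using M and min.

M⁻¹·min⁻¹

Step 1: Overall order = 0 + 2 = 2.
Step 2: rate has units M·min⁻¹; [A]^0[B]^2 has units M^2.
Step 3: k = rate/([A]^0[B]^2), so units of k = M^(1-2)·min⁻¹ = M⁻¹·min⁻¹.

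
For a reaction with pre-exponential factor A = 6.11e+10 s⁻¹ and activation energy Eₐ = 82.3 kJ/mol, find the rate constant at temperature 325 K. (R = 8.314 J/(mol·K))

3.62e-03 s⁻¹

Step 1: Use the Arrhenius equation: k = A × exp(-Eₐ/RT)
Step 2: Convert Eₐ to J/mol: 82.3 kJ/mol = 82300 J/mol
Step 3: Calculate the exponent: -Eₐ/(RT) = -82300/(8.314 × 325) = -30.45836
Step 4: k = 6.11e+10 × exp(-30.45836)
Step 5: k = 6.11e+10 × 5.91701e-14 = 3.6153e-03 s⁻¹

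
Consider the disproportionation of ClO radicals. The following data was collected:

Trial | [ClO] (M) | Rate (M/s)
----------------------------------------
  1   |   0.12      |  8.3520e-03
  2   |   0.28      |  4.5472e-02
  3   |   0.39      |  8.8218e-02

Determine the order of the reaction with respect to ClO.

second order (2)

Step 1: Compare trials to find order n where rate₂/rate₁ = ([ClO]₂/[ClO]₁)^n
Step 2: rate₂/rate₁ = 4.5472e-02/8.3520e-03 = 5.444
Step 3: [ClO]₂/[ClO]₁ = 0.28/0.12 = 2.333
Step 4: n = ln(5.444)/ln(2.333) = 2.00 ≈ 2
Step 5: The reaction is second order in ClO.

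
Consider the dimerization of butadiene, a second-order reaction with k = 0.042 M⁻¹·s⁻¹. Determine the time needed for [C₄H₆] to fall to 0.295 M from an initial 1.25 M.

61.66 s

Step 1: For second-order: t = (1/[C₄H₆] - 1/[C₄H₆]₀)/k
Step 2: t = (1/0.295 - 1/1.25)/0.042
Step 3: t = (3.39 - 0.8)/0.042
Step 4: t = 2.59/0.042 = 61.66 s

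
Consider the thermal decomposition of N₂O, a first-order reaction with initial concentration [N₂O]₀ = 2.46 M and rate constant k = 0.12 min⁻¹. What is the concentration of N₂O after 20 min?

0.2232 M

Step 1: For a first-order reaction: [N₂O] = [N₂O]₀ × e^(-kt)
Step 2: [N₂O] = 2.46 × e^(-0.12 × 20)
Step 3: [N₂O] = 2.46 × e^(-2.4)
Step 4: [N₂O] = 2.46 × 0.090718 = 0.2232 M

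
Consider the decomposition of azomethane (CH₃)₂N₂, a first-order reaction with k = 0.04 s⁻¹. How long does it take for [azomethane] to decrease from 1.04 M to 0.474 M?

19.64 s

Step 1: For first-order: t = ln([azomethane]₀/[azomethane])/k
Step 2: t = ln(1.04/0.474)/0.04
Step 3: t = ln(2.194)/0.04
Step 4: t = 0.7858/0.04 = 19.64 s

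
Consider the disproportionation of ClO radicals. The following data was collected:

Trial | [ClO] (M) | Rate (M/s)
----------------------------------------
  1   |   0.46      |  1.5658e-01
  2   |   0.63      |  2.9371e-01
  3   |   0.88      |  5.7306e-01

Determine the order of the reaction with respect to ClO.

second order (2)

Step 1: Compare trials to find order n where rate₂/rate₁ = ([ClO]₂/[ClO]₁)^n
Step 2: rate₂/rate₁ = 2.9371e-01/1.5658e-01 = 1.876
Step 3: [ClO]₂/[ClO]₁ = 0.63/0.46 = 1.37
Step 4: n = ln(1.876)/ln(1.37) = 2.00 ≈ 2
Step 5: The reaction is second order in ClO.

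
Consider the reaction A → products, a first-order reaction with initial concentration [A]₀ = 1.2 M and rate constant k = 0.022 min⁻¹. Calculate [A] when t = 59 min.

0.3277 M

Step 1: For a first-order reaction: [A] = [A]₀ × e^(-kt)
Step 2: [A] = 1.2 × e^(-0.022 × 59)
Step 3: [A] = 1.2 × e^(-1.298)
Step 4: [A] = 1.2 × 0.273077 = 0.3277 M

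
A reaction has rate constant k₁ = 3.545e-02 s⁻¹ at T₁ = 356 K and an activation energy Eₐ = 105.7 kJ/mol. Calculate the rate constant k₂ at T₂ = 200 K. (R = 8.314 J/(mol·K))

2.832e-14 s⁻¹

Step 1: Use the two-temperature Arrhenius form: ln(k₂/k₁) = -Eₐ/R × (1/T₂ - 1/T₁)
Step 2: Convert Eₐ to J/mol: 105.7 kJ/mol = 105700 J/mol
Step 3: 1/T₂ - 1/T₁ = 1/200 - 1/356 = 2.191011e-03 K⁻¹
Step 4: ln(k₂/k₁) = -105700/8.314 × 2.191011e-03 = -27.85541
Step 5: k₂ = k₁ × exp(-27.85541) = 3.545e-02 × 7.99004e-13 = 2.832e-14 s⁻¹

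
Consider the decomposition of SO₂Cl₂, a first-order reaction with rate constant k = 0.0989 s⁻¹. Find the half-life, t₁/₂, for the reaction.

7.009 s

Step 1: For a first-order reaction, t₁/₂ = ln(2)/k
Step 2: t₁/₂ = ln(2)/0.0989
Step 3: t₁/₂ = 0.6931/0.0989 = 7.009 s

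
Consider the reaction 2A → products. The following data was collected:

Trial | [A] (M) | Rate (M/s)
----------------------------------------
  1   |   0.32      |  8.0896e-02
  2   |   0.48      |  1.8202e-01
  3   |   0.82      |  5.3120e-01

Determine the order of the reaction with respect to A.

second order (2)

Step 1: Compare trials to find order n where rate₂/rate₁ = ([A]₂/[A]₁)^n
Step 2: rate₂/rate₁ = 1.8202e-01/8.0896e-02 = 2.25
Step 3: [A]₂/[A]₁ = 0.48/0.32 = 1.5
Step 4: n = ln(2.25)/ln(1.5) = 2.00 ≈ 2
Step 5: The reaction is second order in A.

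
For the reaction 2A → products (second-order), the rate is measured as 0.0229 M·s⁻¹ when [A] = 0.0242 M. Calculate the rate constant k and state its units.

39.1 M⁻¹·s⁻¹

Step 1: rate = k[A]^2, so k = rate / [A]^2.
Step 2: k = 0.0229 / (0.0242)^2 = 0.0229 / 0.0005856.
Step 3: k = 39.1 M⁻¹·s⁻¹.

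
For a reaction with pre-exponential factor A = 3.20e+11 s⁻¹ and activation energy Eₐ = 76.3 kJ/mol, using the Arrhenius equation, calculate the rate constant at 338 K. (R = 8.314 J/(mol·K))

5.17e-01 s⁻¹

Step 1: Use the Arrhenius equation: k = A × exp(-Eₐ/RT)
Step 2: Convert Eₐ to J/mol: 76.3 kJ/mol = 76300 J/mol
Step 3: Calculate the exponent: -Eₐ/(RT) = -76300/(8.314 × 338) = -27.15175
Step 4: k = 3.20e+11 × exp(-27.15175)
Step 5: k = 3.20e+11 × 1.61490e-12 = 5.1677e-01 s⁻¹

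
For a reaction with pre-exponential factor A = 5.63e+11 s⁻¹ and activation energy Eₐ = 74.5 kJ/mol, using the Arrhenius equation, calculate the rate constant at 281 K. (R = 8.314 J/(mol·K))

7.97e-03 s⁻¹

Step 1: Use the Arrhenius equation: k = A × exp(-Eₐ/RT)
Step 2: Convert Eₐ to J/mol: 74.5 kJ/mol = 74500 J/mol
Step 3: Calculate the exponent: -Eₐ/(RT) = -74500/(8.314 × 281) = -31.88893
Step 4: k = 5.63e+11 × exp(-31.88893)
Step 5: k = 5.63e+11 × 1.41519e-14 = 7.9675e-03 s⁻¹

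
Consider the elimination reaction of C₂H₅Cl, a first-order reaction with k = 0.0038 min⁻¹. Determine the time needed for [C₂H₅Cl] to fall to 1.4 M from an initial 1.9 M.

80.36 min

Step 1: For first-order: t = ln([C₂H₅Cl]₀/[C₂H₅Cl])/k
Step 2: t = ln(1.9/1.4)/0.0038
Step 3: t = ln(1.357)/0.0038
Step 4: t = 0.3054/0.0038 = 80.36 min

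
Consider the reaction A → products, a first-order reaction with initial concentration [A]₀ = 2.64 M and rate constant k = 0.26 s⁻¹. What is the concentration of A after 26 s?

0.00306 M

Step 1: For a first-order reaction: [A] = [A]₀ × e^(-kt)
Step 2: [A] = 2.64 × e^(-0.26 × 26)
Step 3: [A] = 2.64 × e^(-6.76)
Step 4: [A] = 2.64 × 0.00115923 = 0.00306 M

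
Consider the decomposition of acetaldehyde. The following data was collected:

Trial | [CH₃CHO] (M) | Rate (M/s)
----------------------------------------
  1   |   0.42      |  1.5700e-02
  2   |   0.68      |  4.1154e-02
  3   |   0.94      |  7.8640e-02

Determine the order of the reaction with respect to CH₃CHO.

second order (2)

Step 1: Compare trials to find order n where rate₂/rate₁ = ([CH₃CHO]₂/[CH₃CHO]₁)^n
Step 2: rate₂/rate₁ = 4.1154e-02/1.5700e-02 = 2.621
Step 3: [CH₃CHO]₂/[CH₃CHO]₁ = 0.68/0.42 = 1.619
Step 4: n = ln(2.621)/ln(1.619) = 2.00 ≈ 2
Step 5: The reaction is second order in CH₃CHO.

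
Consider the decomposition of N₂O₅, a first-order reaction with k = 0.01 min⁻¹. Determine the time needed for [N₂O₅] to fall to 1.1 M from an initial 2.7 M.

89.79 min

Step 1: For first-order: t = ln([N₂O₅]₀/[N₂O₅])/k
Step 2: t = ln(2.7/1.1)/0.01
Step 3: t = ln(2.455)/0.01
Step 4: t = 0.8979/0.01 = 89.79 min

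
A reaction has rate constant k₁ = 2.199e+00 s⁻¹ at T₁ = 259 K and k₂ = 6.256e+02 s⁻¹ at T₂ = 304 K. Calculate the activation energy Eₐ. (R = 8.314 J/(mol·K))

82.2 kJ/mol

Step 1: Use the two-temperature Arrhenius form: ln(k₂/k₁) = -Eₐ/R × (1/T₂ - 1/T₁)
Step 2: ln(k₂/k₁) = ln(6.256e+02/2.199e+00) = ln(284.493) = 5.65071
Step 3: 1/T₂ - 1/T₁ = 1/304 - 1/259 = -5.715302e-04 K⁻¹
Step 4: Eₐ = -R × ln(k₂/k₁) / (1/T₂ - 1/T₁) = -8.314 × 5.65071 / -5.715302e-04
Step 5: Eₐ = 8.2200e+04 J/mol = 82.2 kJ/mol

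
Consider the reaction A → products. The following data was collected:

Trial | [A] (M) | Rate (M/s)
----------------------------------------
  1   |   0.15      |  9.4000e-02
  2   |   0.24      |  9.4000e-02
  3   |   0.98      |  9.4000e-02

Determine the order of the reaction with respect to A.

zeroth order (0)

Step 1: Compare trials - when concentration changes, rate stays constant.
Step 2: rate₂/rate₁ = 9.4000e-02/9.4000e-02 = 1
Step 3: [A]₂/[A]₁ = 0.24/0.15 = 1.6
Step 4: Since rate ratio ≈ (conc ratio)^0, the reaction is zeroth order.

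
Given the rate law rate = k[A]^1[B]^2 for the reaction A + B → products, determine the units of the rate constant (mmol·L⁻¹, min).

(mmol·L⁻¹)⁻²·min⁻¹

Step 1: Overall order = 1 + 2 = 3.
Step 2: rate has units mmol·L⁻¹·min⁻¹; [A]^1[B]^2 has units (mmol·L⁻¹)^3.
Step 3: k = rate/([A]^1[B]^2), so units of k = (mmol·L⁻¹)^(1-3)·min⁻¹ = (mmol·L⁻¹)⁻²·min⁻¹.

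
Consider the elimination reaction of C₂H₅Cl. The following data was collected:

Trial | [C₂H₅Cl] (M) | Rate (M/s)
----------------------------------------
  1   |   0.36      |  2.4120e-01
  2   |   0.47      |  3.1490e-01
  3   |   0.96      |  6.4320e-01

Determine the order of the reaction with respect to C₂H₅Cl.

first order (1)

Step 1: Compare trials to find order n where rate₂/rate₁ = ([C₂H₅Cl]₂/[C₂H₅Cl]₁)^n
Step 2: rate₂/rate₁ = 3.1490e-01/2.4120e-01 = 1.306
Step 3: [C₂H₅Cl]₂/[C₂H₅Cl]₁ = 0.47/0.36 = 1.306
Step 4: n = ln(1.306)/ln(1.306) = 1.00 ≈ 1
Step 5: The reaction is first order in C₂H₅Cl.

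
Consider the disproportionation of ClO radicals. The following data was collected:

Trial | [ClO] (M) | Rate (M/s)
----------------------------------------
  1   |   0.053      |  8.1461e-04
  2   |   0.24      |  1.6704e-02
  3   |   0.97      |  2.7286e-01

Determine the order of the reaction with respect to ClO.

second order (2)

Step 1: Compare trials to find order n where rate₂/rate₁ = ([ClO]₂/[ClO]₁)^n
Step 2: rate₂/rate₁ = 1.6704e-02/8.1461e-04 = 20.51
Step 3: [ClO]₂/[ClO]₁ = 0.24/0.053 = 4.528
Step 4: n = ln(20.51)/ln(4.528) = 2.00 ≈ 2
Step 5: The reaction is second order in ClO.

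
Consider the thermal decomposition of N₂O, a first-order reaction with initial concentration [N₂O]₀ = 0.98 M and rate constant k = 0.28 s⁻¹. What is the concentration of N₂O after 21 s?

0.002739 M

Step 1: For a first-order reaction: [N₂O] = [N₂O]₀ × e^(-kt)
Step 2: [N₂O] = 0.98 × e^(-0.28 × 21)
Step 3: [N₂O] = 0.98 × e^(-5.88)
Step 4: [N₂O] = 0.98 × 0.00279479 = 0.002739 M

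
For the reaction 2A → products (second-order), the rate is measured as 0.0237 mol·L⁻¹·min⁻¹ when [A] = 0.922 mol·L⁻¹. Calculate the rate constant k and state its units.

0.02788 (mol·L⁻¹)⁻¹·min⁻¹

Step 1: rate = k[A]^2, so k = rate / [A]^2.
Step 2: k = 0.0237 / (0.922)^2 = 0.0237 / 0.8501.
Step 3: k = 0.02788 (mol·L⁻¹)⁻¹·min⁻¹.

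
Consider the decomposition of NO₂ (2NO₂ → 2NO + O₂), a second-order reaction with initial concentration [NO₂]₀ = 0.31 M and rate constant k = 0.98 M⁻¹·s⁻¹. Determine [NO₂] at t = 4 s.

0.1399 M

Step 1: For a second-order reaction: 1/[NO₂] = 1/[NO₂]₀ + kt
Step 2: 1/[NO₂] = 1/0.31 + 0.98 × 4
Step 3: 1/[NO₂] = 3.226 + 3.92 = 7.146
Step 4: [NO₂] = 1/7.146 = 0.1399 M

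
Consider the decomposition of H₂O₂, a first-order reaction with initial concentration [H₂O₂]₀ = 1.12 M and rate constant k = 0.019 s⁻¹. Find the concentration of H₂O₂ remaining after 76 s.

0.2643 M

Step 1: For a first-order reaction: [H₂O₂] = [H₂O₂]₀ × e^(-kt)
Step 2: [H₂O₂] = 1.12 × e^(-0.019 × 76)
Step 3: [H₂O₂] = 1.12 × e^(-1.444)
Step 4: [H₂O₂] = 1.12 × 0.235982 = 0.2643 M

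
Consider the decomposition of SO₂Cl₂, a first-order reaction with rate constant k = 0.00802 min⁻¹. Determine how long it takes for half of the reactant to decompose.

86.43 min

Step 1: For a first-order reaction, t₁/₂ = ln(2)/k
Step 2: t₁/₂ = ln(2)/0.00802
Step 3: t₁/₂ = 0.6931/0.00802 = 86.43 min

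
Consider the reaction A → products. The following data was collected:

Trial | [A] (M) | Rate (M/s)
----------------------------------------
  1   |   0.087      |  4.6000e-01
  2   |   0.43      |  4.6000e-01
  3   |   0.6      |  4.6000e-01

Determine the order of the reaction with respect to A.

zeroth order (0)

Step 1: Compare trials - when concentration changes, rate stays constant.
Step 2: rate₂/rate₁ = 4.6000e-01/4.6000e-01 = 1
Step 3: [A]₂/[A]₁ = 0.43/0.087 = 4.943
Step 4: Since rate ratio ≈ (conc ratio)^0, the reaction is zeroth order.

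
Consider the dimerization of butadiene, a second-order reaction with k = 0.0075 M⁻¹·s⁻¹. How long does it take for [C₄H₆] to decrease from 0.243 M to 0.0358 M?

3176 s

Step 1: For second-order: t = (1/[C₄H₆] - 1/[C₄H₆]₀)/k
Step 2: t = (1/0.0358 - 1/0.243)/0.0075
Step 3: t = (27.93 - 4.115)/0.0075
Step 4: t = 23.82/0.0075 = 3176 s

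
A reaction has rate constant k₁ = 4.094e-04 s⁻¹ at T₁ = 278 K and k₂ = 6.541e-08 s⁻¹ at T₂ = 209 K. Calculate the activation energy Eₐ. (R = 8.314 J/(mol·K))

61.2 kJ/mol

Step 1: Use the two-temperature Arrhenius form: ln(k₂/k₁) = -Eₐ/R × (1/T₂ - 1/T₁)
Step 2: ln(k₂/k₁) = ln(6.541e-08/4.094e-04) = ln(0.00015977) = -8.74177
Step 3: 1/T₂ - 1/T₁ = 1/209 - 1/278 = 1.187567e-03 K⁻¹
Step 4: Eₐ = -R × ln(k₂/k₁) / (1/T₂ - 1/T₁) = -8.314 × -8.74177 / 1.187567e-03
Step 5: Eₐ = 6.1200e+04 J/mol = 61.2 kJ/mol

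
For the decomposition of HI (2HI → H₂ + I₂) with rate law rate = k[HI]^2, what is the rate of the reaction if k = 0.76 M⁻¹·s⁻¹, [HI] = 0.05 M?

0.0019 M/s

Step 1: Identify the rate law: rate = k[HI]^2
Step 2: Substitute values: rate = 0.76 × (0.05)^2
Step 3: Calculate: rate = 0.76 × 0.0025 = 0.0019 M/s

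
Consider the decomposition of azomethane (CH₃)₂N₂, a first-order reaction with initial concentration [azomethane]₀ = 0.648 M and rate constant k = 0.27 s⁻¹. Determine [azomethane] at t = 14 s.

0.01479 M

Step 1: For a first-order reaction: [azomethane] = [azomethane]₀ × e^(-kt)
Step 2: [azomethane] = 0.648 × e^(-0.27 × 14)
Step 3: [azomethane] = 0.648 × e^(-3.78)
Step 4: [azomethane] = 0.648 × 0.0228227 = 0.01479 M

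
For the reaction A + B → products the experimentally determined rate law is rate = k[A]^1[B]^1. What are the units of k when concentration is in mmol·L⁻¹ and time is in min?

(mmol·L⁻¹)⁻¹·min⁻¹

Step 1: Overall order = 1 + 1 = 2.
Step 2: rate has units mmol·L⁻¹·min⁻¹; [A]^1[B]^1 has units (mmol·L⁻¹)^2.
Step 3: k = rate/([A]^1[B]^1), so units of k = (mmol·L⁻¹)^(1-2)·min⁻¹ = (mmol·L⁻¹)⁻¹·min⁻¹.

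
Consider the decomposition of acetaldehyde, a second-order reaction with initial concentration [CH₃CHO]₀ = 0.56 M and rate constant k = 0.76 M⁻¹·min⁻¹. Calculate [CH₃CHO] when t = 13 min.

0.08572 M

Step 1: For a second-order reaction: 1/[CH₃CHO] = 1/[CH₃CHO]₀ + kt
Step 2: 1/[CH₃CHO] = 1/0.56 + 0.76 × 13
Step 3: 1/[CH₃CHO] = 1.786 + 9.88 = 11.67
Step 4: [CH₃CHO] = 1/11.67 = 0.08572 M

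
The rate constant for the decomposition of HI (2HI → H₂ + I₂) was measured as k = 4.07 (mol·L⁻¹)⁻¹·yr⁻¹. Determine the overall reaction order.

second order (2)

Step 1: The units of k for an nth-order reaction are (concentration)^(1-n)·(time)⁻¹.
Step 2: Here k has units (mol·L⁻¹)⁻¹·yr⁻¹, so the concentration exponent is -1.
Step 3: 1 - n = -1 ⇒ n = 2. The reaction is second order.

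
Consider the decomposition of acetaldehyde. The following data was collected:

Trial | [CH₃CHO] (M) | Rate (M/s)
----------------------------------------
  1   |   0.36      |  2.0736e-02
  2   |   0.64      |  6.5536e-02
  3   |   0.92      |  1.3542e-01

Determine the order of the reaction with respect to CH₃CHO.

second order (2)

Step 1: Compare trials to find order n where rate₂/rate₁ = ([CH₃CHO]₂/[CH₃CHO]₁)^n
Step 2: rate₂/rate₁ = 6.5536e-02/2.0736e-02 = 3.16
Step 3: [CH₃CHO]₂/[CH₃CHO]₁ = 0.64/0.36 = 1.778
Step 4: n = ln(3.16)/ln(1.778) = 2.00 ≈ 2
Step 5: The reaction is second order in CH₃CHO.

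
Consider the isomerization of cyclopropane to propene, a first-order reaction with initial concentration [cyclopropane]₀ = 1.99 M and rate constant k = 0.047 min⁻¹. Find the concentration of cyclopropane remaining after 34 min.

0.4026 M

Step 1: For a first-order reaction: [cyclopropane] = [cyclopropane]₀ × e^(-kt)
Step 2: [cyclopropane] = 1.99 × e^(-0.047 × 34)
Step 3: [cyclopropane] = 1.99 × e^(-1.598)
Step 4: [cyclopropane] = 1.99 × 0.202301 = 0.4026 M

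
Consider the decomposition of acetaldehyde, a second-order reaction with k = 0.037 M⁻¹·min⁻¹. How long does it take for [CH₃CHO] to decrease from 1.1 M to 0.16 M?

144.3 min

Step 1: For second-order: t = (1/[CH₃CHO] - 1/[CH₃CHO]₀)/k
Step 2: t = (1/0.16 - 1/1.1)/0.037
Step 3: t = (6.25 - 0.9091)/0.037
Step 4: t = 5.341/0.037 = 144.3 min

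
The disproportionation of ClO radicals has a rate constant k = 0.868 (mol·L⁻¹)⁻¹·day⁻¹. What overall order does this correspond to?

second order (2)

Step 1: The units of k for an nth-order reaction are (concentration)^(1-n)·(time)⁻¹.
Step 2: Here k has units (mol·L⁻¹)⁻¹·day⁻¹, so the concentration exponent is -1.
Step 3: 1 - n = -1 ⇒ n = 2. The reaction is second order.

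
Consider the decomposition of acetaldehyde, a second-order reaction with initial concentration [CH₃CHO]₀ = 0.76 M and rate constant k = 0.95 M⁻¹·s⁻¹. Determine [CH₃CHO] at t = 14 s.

0.06842 M

Step 1: For a second-order reaction: 1/[CH₃CHO] = 1/[CH₃CHO]₀ + kt
Step 2: 1/[CH₃CHO] = 1/0.76 + 0.95 × 14
Step 3: 1/[CH₃CHO] = 1.316 + 13.3 = 14.62
Step 4: [CH₃CHO] = 1/14.62 = 0.06842 M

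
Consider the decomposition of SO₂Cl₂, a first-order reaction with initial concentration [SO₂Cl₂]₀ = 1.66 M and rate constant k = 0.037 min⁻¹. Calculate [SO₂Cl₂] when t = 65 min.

0.1498 M

Step 1: For a first-order reaction: [SO₂Cl₂] = [SO₂Cl₂]₀ × e^(-kt)
Step 2: [SO₂Cl₂] = 1.66 × e^(-0.037 × 65)
Step 3: [SO₂Cl₂] = 1.66 × e^(-2.405)
Step 4: [SO₂Cl₂] = 1.66 × 0.0902655 = 0.1498 M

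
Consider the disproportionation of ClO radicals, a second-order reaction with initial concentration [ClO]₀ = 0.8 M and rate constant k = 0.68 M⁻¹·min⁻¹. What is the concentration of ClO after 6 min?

0.1876 M

Step 1: For a second-order reaction: 1/[ClO] = 1/[ClO]₀ + kt
Step 2: 1/[ClO] = 1/0.8 + 0.68 × 6
Step 3: 1/[ClO] = 1.25 + 4.08 = 5.33
Step 4: [ClO] = 1/5.33 = 0.1876 M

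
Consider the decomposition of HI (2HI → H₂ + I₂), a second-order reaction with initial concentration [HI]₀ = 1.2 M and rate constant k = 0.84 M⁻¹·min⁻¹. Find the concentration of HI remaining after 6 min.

0.1703 M

Step 1: For a second-order reaction: 1/[HI] = 1/[HI]₀ + kt
Step 2: 1/[HI] = 1/1.2 + 0.84 × 6
Step 3: 1/[HI] = 0.8333 + 5.04 = 5.873
Step 4: [HI] = 1/5.873 = 0.1703 M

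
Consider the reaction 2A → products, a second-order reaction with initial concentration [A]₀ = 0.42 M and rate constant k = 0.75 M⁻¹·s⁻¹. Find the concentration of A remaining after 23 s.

0.05094 M

Step 1: For a second-order reaction: 1/[A] = 1/[A]₀ + kt
Step 2: 1/[A] = 1/0.42 + 0.75 × 23
Step 3: 1/[A] = 2.381 + 17.25 = 19.63
Step 4: [A] = 1/19.63 = 0.05094 M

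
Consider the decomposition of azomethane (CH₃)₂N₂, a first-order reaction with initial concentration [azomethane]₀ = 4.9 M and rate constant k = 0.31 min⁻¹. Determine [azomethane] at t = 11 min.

0.1619 M

Step 1: For a first-order reaction: [azomethane] = [azomethane]₀ × e^(-kt)
Step 2: [azomethane] = 4.9 × e^(-0.31 × 11)
Step 3: [azomethane] = 4.9 × e^(-3.41)
Step 4: [azomethane] = 4.9 × 0.0330412 = 0.1619 M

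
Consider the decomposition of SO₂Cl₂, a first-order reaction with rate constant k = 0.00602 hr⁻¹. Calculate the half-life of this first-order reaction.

115.1 hr

Step 1: For a first-order reaction, t₁/₂ = ln(2)/k
Step 2: t₁/₂ = ln(2)/0.00602
Step 3: t₁/₂ = 0.6931/0.00602 = 115.1 hr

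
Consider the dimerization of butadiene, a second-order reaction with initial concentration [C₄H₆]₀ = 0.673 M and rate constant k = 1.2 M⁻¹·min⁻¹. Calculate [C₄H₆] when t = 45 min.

0.01802 M

Step 1: For a second-order reaction: 1/[C₄H₆] = 1/[C₄H₆]₀ + kt
Step 2: 1/[C₄H₆] = 1/0.673 + 1.2 × 45
Step 3: 1/[C₄H₆] = 1.486 + 54 = 55.49
Step 4: [C₄H₆] = 1/55.49 = 0.01802 M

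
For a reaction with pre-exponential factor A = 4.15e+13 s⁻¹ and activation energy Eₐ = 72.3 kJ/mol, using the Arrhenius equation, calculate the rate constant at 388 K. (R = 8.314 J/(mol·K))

7.66e+03 s⁻¹

Step 1: Use the Arrhenius equation: k = A × exp(-Eₐ/RT)
Step 2: Convert Eₐ to J/mol: 72.3 kJ/mol = 72300 J/mol
Step 3: Calculate the exponent: -Eₐ/(RT) = -72300/(8.314 × 388) = -22.41282
Step 4: k = 4.15e+13 × exp(-22.41282)
Step 5: k = 4.15e+13 × 1.84602e-10 = 7.6610e+03 s⁻¹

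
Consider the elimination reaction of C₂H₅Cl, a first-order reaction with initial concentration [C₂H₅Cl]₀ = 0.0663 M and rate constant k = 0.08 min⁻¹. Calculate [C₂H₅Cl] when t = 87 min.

6.293e-05 M

Step 1: For a first-order reaction: [C₂H₅Cl] = [C₂H₅Cl]₀ × e^(-kt)
Step 2: [C₂H₅Cl] = 0.0663 × e^(-0.08 × 87)
Step 3: [C₂H₅Cl] = 0.0663 × e^(-6.96)
Step 4: [C₂H₅Cl] = 0.0663 × 0.000949097 = 6.293e-05 M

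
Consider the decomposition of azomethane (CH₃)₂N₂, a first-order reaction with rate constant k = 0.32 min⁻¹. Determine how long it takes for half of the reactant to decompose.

2.166 min

Step 1: For a first-order reaction, t₁/₂ = ln(2)/k
Step 2: t₁/₂ = ln(2)/0.32
Step 3: t₁/₂ = 0.6931/0.32 = 2.166 min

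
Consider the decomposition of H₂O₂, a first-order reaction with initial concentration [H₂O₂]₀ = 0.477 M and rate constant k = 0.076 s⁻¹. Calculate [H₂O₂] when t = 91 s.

0.0004731 M

Step 1: For a first-order reaction: [H₂O₂] = [H₂O₂]₀ × e^(-kt)
Step 2: [H₂O₂] = 0.477 × e^(-0.076 × 91)
Step 3: [H₂O₂] = 0.477 × e^(-6.916)
Step 4: [H₂O₂] = 0.477 × 0.000991789 = 0.0004731 M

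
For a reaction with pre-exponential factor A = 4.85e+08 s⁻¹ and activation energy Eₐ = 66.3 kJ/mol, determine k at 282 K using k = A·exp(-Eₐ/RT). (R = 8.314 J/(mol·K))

2.54e-04 s⁻¹

Step 1: Use the Arrhenius equation: k = A × exp(-Eₐ/RT)
Step 2: Convert Eₐ to J/mol: 66.3 kJ/mol = 66300 J/mol
Step 3: Calculate the exponent: -Eₐ/(RT) = -66300/(8.314 × 282) = -28.27837
Step 4: k = 4.85e+08 × exp(-28.27837)
Step 5: k = 4.85e+08 × 5.23432e-13 = 2.5386e-04 s⁻¹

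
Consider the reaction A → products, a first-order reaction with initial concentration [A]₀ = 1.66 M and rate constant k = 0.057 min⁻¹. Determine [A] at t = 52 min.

0.08568 M

Step 1: For a first-order reaction: [A] = [A]₀ × e^(-kt)
Step 2: [A] = 1.66 × e^(-0.057 × 52)
Step 3: [A] = 1.66 × e^(-2.964)
Step 4: [A] = 1.66 × 0.0516121 = 0.08568 M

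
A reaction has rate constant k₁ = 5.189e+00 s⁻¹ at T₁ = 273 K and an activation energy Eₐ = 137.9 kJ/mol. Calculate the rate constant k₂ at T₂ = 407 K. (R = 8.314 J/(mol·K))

2.526e+09 s⁻¹

Step 1: Use the two-temperature Arrhenius form: ln(k₂/k₁) = -Eₐ/R × (1/T₂ - 1/T₁)
Step 2: Convert Eₐ to J/mol: 137.9 kJ/mol = 137900 J/mol
Step 3: 1/T₂ - 1/T₁ = 1/407 - 1/273 = -1.206001e-03 K⁻¹
Step 4: ln(k₂/k₁) = -137900/8.314 × -1.206001e-03 = 20.00331
Step 5: k₂ = k₁ × exp(20.00331) = 5.189e+00 × 4.86774e+08 = 2.526e+09 s⁻¹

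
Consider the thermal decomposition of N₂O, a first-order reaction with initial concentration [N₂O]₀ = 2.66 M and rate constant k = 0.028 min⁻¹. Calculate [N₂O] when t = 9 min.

2.067 M

Step 1: For a first-order reaction: [N₂O] = [N₂O]₀ × e^(-kt)
Step 2: [N₂O] = 2.66 × e^(-0.028 × 9)
Step 3: [N₂O] = 2.66 × e^(-0.252)
Step 4: [N₂O] = 2.66 × 0.777245 = 2.067 M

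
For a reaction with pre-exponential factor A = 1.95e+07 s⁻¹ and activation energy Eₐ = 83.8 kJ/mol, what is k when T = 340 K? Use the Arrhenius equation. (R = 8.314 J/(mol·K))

2.60e-06 s⁻¹

Step 1: Use the Arrhenius equation: k = A × exp(-Eₐ/RT)
Step 2: Convert Eₐ to J/mol: 83.8 kJ/mol = 83800 J/mol
Step 3: Calculate the exponent: -Eₐ/(RT) = -83800/(8.314 × 340) = -29.64525
Step 4: k = 1.95e+07 × exp(-29.64525)
Step 5: k = 1.95e+07 × 1.33423e-13 = 2.6017e-06 s⁻¹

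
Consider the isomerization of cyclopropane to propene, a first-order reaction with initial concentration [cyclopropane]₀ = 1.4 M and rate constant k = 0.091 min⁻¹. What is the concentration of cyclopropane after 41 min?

0.03356 M

Step 1: For a first-order reaction: [cyclopropane] = [cyclopropane]₀ × e^(-kt)
Step 2: [cyclopropane] = 1.4 × e^(-0.091 × 41)
Step 3: [cyclopropane] = 1.4 × e^(-3.731)
Step 4: [cyclopropane] = 1.4 × 0.0239689 = 0.03356 M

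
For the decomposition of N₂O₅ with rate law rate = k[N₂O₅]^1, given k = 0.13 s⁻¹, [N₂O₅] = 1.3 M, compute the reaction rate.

0.169 M/s

Step 1: Identify the rate law: rate = k[N₂O₅]^1
Step 2: Substitute values: rate = 0.13 × (1.3)^1
Step 3: Calculate: rate = 0.13 × 1.3 = 0.169 M/s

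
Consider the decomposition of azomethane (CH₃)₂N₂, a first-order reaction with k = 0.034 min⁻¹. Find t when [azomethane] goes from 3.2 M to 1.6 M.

20.39 min

Step 1: For first-order: t = ln([azomethane]₀/[azomethane])/k
Step 2: t = ln(3.2/1.6)/0.034
Step 3: t = ln(2)/0.034
Step 4: t = 0.6931/0.034 = 20.39 min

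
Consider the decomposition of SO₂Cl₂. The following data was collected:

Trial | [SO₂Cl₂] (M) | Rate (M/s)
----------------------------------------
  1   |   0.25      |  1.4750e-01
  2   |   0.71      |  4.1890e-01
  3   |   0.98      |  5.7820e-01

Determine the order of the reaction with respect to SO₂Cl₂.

first order (1)

Step 1: Compare trials to find order n where rate₂/rate₁ = ([SO₂Cl₂]₂/[SO₂Cl₂]₁)^n
Step 2: rate₂/rate₁ = 4.1890e-01/1.4750e-01 = 2.84
Step 3: [SO₂Cl₂]₂/[SO₂Cl₂]₁ = 0.71/0.25 = 2.84
Step 4: n = ln(2.84)/ln(2.84) = 1.00 ≈ 1
Step 5: The reaction is first order in SO₂Cl₂.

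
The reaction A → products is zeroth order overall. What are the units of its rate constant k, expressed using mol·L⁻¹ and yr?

mol·L⁻¹·yr⁻¹

Step 1: For overall order n, rate = k × (concentration)^n.
Step 2: Rate has units mol·L⁻¹·yr⁻¹; concentration term has units (mol·L⁻¹)^0.
Step 3: k = rate / (concentration)^n, so units of k = (mol·L⁻¹)^(1-0)·yr⁻¹ = mol·L⁻¹·yr⁻¹.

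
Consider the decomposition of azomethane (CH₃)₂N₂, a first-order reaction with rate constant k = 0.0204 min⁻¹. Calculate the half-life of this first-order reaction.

33.98 min

Step 1: For a first-order reaction, t₁/₂ = ln(2)/k
Step 2: t₁/₂ = ln(2)/0.0204
Step 3: t₁/₂ = 0.6931/0.0204 = 33.98 min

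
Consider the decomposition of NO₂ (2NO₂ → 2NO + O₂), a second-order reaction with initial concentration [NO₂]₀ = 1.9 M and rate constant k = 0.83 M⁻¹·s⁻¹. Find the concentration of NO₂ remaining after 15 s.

0.07706 M

Step 1: For a second-order reaction: 1/[NO₂] = 1/[NO₂]₀ + kt
Step 2: 1/[NO₂] = 1/1.9 + 0.83 × 15
Step 3: 1/[NO₂] = 0.5263 + 12.45 = 12.98
Step 4: [NO₂] = 1/12.98 = 0.07706 M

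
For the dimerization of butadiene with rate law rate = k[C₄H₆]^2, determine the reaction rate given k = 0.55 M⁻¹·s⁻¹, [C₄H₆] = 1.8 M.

1.782 M/s

Step 1: Identify the rate law: rate = k[C₄H₆]^2
Step 2: Substitute values: rate = 0.55 × (1.8)^2
Step 3: Calculate: rate = 0.55 × 3.24 = 1.782 M/s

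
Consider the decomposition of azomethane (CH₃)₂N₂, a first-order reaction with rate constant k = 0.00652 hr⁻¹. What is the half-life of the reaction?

106.3 hr

Step 1: For a first-order reaction, t₁/₂ = ln(2)/k
Step 2: t₁/₂ = ln(2)/0.00652
Step 3: t₁/₂ = 0.6931/0.00652 = 106.3 hr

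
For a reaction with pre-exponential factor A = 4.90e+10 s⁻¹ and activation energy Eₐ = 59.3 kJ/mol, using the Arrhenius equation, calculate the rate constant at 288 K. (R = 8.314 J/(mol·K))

8.60e-01 s⁻¹

Step 1: Use the Arrhenius equation: k = A × exp(-Eₐ/RT)
Step 2: Convert Eₐ to J/mol: 59.3 kJ/mol = 59300 J/mol
Step 3: Calculate the exponent: -Eₐ/(RT) = -59300/(8.314 × 288) = -24.76579
Step 4: k = 4.90e+10 × exp(-24.76579)
Step 5: k = 4.90e+10 × 1.75531e-11 = 8.6010e-01 s⁻¹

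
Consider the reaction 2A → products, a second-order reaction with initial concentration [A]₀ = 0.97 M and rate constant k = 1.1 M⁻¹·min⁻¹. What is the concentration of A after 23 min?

0.03798 M

Step 1: For a second-order reaction: 1/[A] = 1/[A]₀ + kt
Step 2: 1/[A] = 1/0.97 + 1.1 × 23
Step 3: 1/[A] = 1.031 + 25.3 = 26.33
Step 4: [A] = 1/26.33 = 0.03798 M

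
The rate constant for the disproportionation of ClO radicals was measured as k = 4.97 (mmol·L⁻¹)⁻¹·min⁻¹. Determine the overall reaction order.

second order (2)

Step 1: The units of k for an nth-order reaction are (concentration)^(1-n)·(time)⁻¹.
Step 2: Here k has units (mmol·L⁻¹)⁻¹·min⁻¹, so the concentration exponent is -1.
Step 3: 1 - n = -1 ⇒ n = 2. The reaction is second order.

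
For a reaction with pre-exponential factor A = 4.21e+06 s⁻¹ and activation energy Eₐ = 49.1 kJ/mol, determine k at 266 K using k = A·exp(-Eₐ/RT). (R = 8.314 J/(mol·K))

9.60e-04 s⁻¹

Step 1: Use the Arrhenius equation: k = A × exp(-Eₐ/RT)
Step 2: Convert Eₐ to J/mol: 49.1 kJ/mol = 49100 J/mol
Step 3: Calculate the exponent: -Eₐ/(RT) = -49100/(8.314 × 266) = -22.20188
Step 4: k = 4.21e+06 × exp(-22.20188)
Step 5: k = 4.21e+06 × 2.27953e-10 = 9.5968e-04 s⁻¹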